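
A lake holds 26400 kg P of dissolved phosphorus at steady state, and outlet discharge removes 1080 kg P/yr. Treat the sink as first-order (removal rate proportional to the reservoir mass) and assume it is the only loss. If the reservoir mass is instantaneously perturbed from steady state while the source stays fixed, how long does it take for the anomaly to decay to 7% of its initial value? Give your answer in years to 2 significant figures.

For a linear reservoir the anomaly decays as exp(−t/τ) with τ = M/F = 26400/1080 = 24.44 yr.
exp(−t/τ) = 0.07 ⇒ t = −τ ln(0.07) = 24.44 × 2.659 = 65.00 yr.

65 yr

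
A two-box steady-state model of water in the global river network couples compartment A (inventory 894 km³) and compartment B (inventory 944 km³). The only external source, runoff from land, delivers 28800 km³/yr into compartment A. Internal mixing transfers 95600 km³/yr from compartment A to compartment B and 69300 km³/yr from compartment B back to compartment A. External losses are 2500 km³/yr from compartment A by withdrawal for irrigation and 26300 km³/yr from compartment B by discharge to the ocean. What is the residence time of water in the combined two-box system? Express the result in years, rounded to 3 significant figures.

For the system as a whole, the A↔B exchange is internal and contributes nothing to the throughput; only the external sinks remove mass.
M_total = 894 + 944 = 1838.0 km³.
ΣF_external_out = 2500 + 26300 = 28800 km³/yr.
τ = M_total / ΣF_ext = 1838.0 / 28800 = 0.06382 yr.

0.0638 yr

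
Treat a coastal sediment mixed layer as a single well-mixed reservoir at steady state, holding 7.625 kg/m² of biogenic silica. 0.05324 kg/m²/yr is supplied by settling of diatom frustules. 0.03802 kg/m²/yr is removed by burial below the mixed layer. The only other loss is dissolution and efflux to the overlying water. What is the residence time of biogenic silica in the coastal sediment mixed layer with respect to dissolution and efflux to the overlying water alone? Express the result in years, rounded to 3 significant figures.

501 yr

At steady state ΣF_in = ΣF_out.
ΣF_in = 0.053240 kg/m²/yr.
Dissolution and efflux to the overlying water flux = ΣF_in − (0.03802) = 0.053240 − 0.03802 = 0.01522 kg/m²/yr.
τ = M / F = 7.625 / 0.01522 = 501.0 yr.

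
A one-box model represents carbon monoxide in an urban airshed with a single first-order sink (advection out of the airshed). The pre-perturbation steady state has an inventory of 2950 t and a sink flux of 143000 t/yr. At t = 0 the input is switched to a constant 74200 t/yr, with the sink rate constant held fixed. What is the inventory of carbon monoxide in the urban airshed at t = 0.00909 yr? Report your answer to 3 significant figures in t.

2440 t

Residence time τ = M₀/F₀ = 0.02063 yr. The eventual steady state is M_∞ = M₀·(F₁/F₀) = 2950 × 74200/143000 = 1530.7 t.
The anomaly ΔM(t) = M(t) − M_∞ decays as ΔM₀·e^(−t/τ) with ΔM₀ = 2950 − 1530.7 = 1419 t.
At t = 0.00909 yr, e^(−t/τ) = e^(−0.4406) = 0.6436, so ΔM = 913.5 t and M = 1530.7 + 913.5 = 2444.2 t.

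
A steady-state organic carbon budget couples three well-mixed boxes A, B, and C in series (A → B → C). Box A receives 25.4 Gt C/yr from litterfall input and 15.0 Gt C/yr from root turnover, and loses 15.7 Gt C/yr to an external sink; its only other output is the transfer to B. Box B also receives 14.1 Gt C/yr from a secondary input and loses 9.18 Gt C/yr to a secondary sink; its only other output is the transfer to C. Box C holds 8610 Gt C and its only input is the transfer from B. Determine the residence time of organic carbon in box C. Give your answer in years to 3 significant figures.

Box A: F(A→B) = (25.4 + 15.0) − 15.7 = 24.700 Gt C/yr.
Box B: F(B→C) = (24.700 + 14.1) − 9.18 = 29.620 Gt C/yr.
Box C throughput = its input = 29.620 Gt C/yr; τ = 8610 / 29.620 = 290.7 yr.

291 yr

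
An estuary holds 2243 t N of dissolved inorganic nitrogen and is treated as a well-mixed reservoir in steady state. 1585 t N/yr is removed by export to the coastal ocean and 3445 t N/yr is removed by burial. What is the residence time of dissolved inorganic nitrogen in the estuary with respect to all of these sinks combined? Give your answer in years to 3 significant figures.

Total removal flux = 1585 + 3445 = 5030.0 t N/yr.
τ = M / ΣF_out = 2243 / 5030.0 = 0.4459 yr.

0.446 yr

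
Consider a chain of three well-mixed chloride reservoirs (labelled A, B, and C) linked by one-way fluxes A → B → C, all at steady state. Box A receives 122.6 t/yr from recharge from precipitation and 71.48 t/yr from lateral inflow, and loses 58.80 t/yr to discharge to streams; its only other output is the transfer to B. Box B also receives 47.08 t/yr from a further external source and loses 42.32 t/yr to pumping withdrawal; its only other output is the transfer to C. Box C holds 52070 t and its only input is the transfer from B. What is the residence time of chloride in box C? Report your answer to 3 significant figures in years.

372 yr

Box A: F(A→B) = (122.6 + 71.48) − 58.80 = 135.28 t/yr.
Box B: F(B→C) = (135.28 + 47.08) − 42.32 = 140.04 t/yr.
Box C throughput = its input = 140.04 t/yr; τ = 52070 / 140.04 = 371.8 yr.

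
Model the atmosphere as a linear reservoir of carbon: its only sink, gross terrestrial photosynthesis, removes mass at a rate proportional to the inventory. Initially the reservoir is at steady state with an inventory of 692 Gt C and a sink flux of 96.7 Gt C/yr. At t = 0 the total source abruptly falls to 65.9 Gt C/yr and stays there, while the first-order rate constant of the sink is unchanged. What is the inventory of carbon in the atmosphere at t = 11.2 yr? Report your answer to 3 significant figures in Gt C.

Residence time τ = M₀/F₀ = 7.156 yr. The eventual steady state is M_∞ = M₀·(F₁/F₀) = 692 × 65.9/96.7 = 471.59 Gt C.
The anomaly ΔM(t) = M(t) − M_∞ decays as ΔM₀·e^(−t/τ) with ΔM₀ = 692 − 471.59 = 220.4 Gt C.
At t = 11.2 yr, e^(−t/τ) = e^(−1.565) = 0.2091, so ΔM = 46.08 Gt C and M = 471.59 + 46.08 = 517.67 Gt C.

518 Gt C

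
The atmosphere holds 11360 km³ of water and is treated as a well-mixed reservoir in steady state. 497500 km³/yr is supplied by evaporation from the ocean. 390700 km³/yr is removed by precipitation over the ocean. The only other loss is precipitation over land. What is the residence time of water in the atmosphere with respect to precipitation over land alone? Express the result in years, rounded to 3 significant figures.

At steady state ΣF_in = ΣF_out.
ΣF_in = 497500 km³/yr.
Precipitation over land flux = ΣF_in − (390700) = 497500 − 390700 = 106800 km³/yr.
τ = M / F = 11360 / 106800 = 0.1064 yr.

0.106 yr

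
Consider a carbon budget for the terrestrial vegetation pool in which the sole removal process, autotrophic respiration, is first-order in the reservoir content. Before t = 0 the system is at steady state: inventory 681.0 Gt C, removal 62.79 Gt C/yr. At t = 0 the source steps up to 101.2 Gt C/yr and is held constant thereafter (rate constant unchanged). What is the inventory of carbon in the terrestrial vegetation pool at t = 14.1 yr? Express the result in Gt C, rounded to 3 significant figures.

984 Gt C

τ = M₀/F₀ = 681.0/62.79 = 10.85 yr; rate constant k = 1/τ.
New steady state M_∞ = F₁/k = F₁·τ = 101.2 × 10.85 = 1097.6 Gt C.
M(t) = M_∞ + (M₀ − M_∞)·e^(−t/τ); t/τ = 14.1/10.85 = 1.300, so e^(−t/τ) = 0.2725.
M(t) = 1097.6 − 416.6 × 0.2725 = 984.06 Gt C.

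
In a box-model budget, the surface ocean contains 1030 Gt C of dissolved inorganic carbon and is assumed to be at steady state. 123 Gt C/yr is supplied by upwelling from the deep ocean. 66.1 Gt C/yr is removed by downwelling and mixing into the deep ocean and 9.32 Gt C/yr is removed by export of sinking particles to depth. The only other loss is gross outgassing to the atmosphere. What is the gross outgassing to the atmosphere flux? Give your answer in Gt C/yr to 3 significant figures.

At steady state ΣF_in = ΣF_out.
ΣF_in = 123.00 Gt C/yr.
Gross outgassing to the atmosphere flux = ΣF_in − (66.1 + 9.32) = 123.00 − 75.42 = 47.58 Gt C/yr.

47.6 Gt C/yr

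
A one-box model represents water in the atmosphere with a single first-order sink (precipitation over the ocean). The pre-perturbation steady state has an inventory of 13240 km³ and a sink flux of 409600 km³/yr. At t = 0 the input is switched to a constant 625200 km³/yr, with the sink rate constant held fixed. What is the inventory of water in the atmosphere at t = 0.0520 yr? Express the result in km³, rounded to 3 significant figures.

18800 km³

τ = M₀/F₀ = 13240/409600 = 0.03232 yr; rate constant k = 1/τ.
New steady state M_∞ = F₁/k = F₁·τ = 625200 × 0.03232 = 20209 km³.
M(t) = M_∞ + (M₀ − M_∞)·e^(−t/τ); t/τ = 0.0520/0.03232 = 1.609, so e^(−t/τ) = 0.2001.
M(t) = 20209 − 6969 × 0.2001 = 18814 km³.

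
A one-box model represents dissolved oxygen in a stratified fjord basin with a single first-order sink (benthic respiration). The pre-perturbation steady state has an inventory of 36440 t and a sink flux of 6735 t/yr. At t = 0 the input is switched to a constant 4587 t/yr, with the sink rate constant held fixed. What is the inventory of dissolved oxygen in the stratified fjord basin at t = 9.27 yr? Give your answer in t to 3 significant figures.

26900 t

Residence time τ = M₀/F₀ = 5.411 yr. The eventual steady state is M_∞ = M₀·(F₁/F₀) = 36440 × 4587/6735 = 24818 t.
The anomaly ΔM(t) = M(t) − M_∞ decays as ΔM₀·e^(−t/τ) with ΔM₀ = 36440 − 24818 = 11620 t.
At t = 9.27 yr, e^(−t/τ) = e^(−1.713) = 0.1803, so ΔM = 2095 t and M = 24818 + 2095 = 26913 t.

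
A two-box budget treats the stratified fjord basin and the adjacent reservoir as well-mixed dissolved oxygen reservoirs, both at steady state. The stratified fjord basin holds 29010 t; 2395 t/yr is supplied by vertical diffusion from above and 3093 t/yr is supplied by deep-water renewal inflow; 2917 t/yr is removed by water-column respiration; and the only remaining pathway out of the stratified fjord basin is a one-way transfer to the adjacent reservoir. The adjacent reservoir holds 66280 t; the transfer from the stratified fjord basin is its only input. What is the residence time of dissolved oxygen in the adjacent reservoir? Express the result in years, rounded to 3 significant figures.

25.8 yr

Balance the stratified fjord basin: ΣF_in = 2395 + 3093 = 5488.0 t/yr.
Transfer to the adjacent reservoir = ΣF_in − (2917) = 2571.0 t/yr.
At steady state the output of the adjacent reservoir equals its input, 2571.0 t/yr.
τ = M / F = 66280 / 2571.0 = 25.78 yr.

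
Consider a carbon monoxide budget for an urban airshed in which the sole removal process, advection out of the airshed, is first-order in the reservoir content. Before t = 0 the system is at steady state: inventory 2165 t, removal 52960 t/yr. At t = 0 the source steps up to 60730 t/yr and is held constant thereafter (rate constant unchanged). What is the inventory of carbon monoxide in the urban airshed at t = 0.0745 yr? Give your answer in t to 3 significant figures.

τ = M₀/F₀ = 2165/52960 = 0.04088 yr; rate constant k = 1/τ.
New steady state M_∞ = F₁/k = F₁·τ = 60730 × 0.04088 = 2482.6 t.
M(t) = M_∞ + (M₀ − M_∞)·e^(−t/τ); t/τ = 0.0745/0.04088 = 1.822, so e^(−t/τ) = 0.1616.
M(t) = 2482.6 − 317.6 × 0.1616 = 2431.3 t.

2430 t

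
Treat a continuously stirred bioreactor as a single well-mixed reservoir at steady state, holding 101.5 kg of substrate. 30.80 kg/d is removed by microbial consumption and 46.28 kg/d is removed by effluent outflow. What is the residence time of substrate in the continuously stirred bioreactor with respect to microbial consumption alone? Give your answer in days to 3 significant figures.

3.30 d

Residence time with respect to a single sink: τ = M / F_sink.
τ = 101.5 / 30.80 = 3.295 d.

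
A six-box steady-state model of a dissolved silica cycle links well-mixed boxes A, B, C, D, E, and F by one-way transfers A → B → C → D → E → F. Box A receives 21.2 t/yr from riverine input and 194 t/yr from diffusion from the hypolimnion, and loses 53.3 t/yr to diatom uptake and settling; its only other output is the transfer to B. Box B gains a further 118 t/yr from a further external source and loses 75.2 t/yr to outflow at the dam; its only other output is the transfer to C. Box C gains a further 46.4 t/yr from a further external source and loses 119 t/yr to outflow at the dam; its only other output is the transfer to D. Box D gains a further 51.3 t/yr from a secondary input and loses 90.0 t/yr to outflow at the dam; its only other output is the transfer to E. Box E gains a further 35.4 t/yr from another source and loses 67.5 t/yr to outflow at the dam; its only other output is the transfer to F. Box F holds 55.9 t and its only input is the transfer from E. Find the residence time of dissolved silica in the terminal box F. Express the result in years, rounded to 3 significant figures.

0.912 yr

Box A: F(A→B) = (21.2 + 194) − 53.3 = 161.90 t/yr.
Box B: F(B→C) = (161.90 + 118) − 75.2 = 204.70 t/yr.
Box C: F(C→D) = (204.70 + 46.4) − 119 = 132.10 t/yr.
Box D: F(D→E) = (132.10 + 51.3) − 90.0 = 93.400 t/yr.
Box E: F(E→F) = (93.400 + 35.4) − 67.5 = 61.300 t/yr.
Box F throughput = its input = 61.300 t/yr; τ = 55.9 / 61.300 = 0.9119 yr.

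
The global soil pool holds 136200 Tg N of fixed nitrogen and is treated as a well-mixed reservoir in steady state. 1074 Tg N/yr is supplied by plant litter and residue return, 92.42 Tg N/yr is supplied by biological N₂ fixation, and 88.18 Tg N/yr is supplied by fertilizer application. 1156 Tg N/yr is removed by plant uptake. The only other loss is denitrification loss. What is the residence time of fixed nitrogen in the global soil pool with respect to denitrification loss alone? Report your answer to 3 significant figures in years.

At steady state ΣF_in = ΣF_out.
ΣF_in = 1074 + 92.42 + 88.18 = 1254.6 Tg N/yr.
Denitrification loss flux = ΣF_in − (1156) = 1254.6 − 1156 = 98.60 Tg N/yr.
τ = M / F = 136200 / 98.60 = 1381 yr.

1380 yr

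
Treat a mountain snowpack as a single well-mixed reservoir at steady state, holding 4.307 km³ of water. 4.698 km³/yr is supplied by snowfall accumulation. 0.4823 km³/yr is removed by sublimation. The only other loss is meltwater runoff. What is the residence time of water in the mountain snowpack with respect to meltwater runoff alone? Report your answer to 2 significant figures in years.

1.0 yr

At steady state ΣF_in = ΣF_out.
ΣF_in = 4.6980 km³/yr.
Meltwater runoff flux = ΣF_in − (0.4823) = 4.6980 − 0.4823 = 4.216 km³/yr.
τ = M / F = 4.307 / 4.216 = 1.022 yr.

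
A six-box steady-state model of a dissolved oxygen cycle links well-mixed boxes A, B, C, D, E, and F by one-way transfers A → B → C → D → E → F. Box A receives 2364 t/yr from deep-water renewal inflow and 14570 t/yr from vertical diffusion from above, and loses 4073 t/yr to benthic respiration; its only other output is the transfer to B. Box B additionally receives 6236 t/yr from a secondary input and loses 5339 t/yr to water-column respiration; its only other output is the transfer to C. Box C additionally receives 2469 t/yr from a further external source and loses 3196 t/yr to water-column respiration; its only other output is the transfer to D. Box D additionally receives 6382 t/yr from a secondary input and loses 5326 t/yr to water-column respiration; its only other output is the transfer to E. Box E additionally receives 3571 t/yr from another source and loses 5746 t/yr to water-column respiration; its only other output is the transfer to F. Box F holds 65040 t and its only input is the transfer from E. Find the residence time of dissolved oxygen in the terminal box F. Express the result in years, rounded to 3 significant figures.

5.46 yr

Box A: F(A→B) = (2364 + 14570) − 4073 = 12861 t/yr.
Box B: F(B→C) = (12861 + 6236) − 5339 = 13758 t/yr.
Box C: F(C→D) = (13758 + 2469) − 3196 = 13031 t/yr.
Box D: F(D→E) = (13031 + 6382) − 5326 = 14087 t/yr.
Box E: F(E→F) = (14087 + 3571) − 5746 = 11912 t/yr.
Box F throughput = its input = 11912 t/yr; τ = 65040 / 11912 = 5.460 yr.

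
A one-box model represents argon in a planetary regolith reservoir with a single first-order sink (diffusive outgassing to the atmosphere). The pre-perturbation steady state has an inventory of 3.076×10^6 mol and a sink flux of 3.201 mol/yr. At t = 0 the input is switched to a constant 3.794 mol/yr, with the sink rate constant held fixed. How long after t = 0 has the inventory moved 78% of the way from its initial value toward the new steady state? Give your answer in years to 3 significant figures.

1.46×10^6 yr

τ = M₀/F₀ = 3.076×10^6/3.201 = 960900 yr.
The remaining gap fraction is e^(−t/τ); 78% covered ⇒ e^(−t/τ) = 0.220.
t = −τ ln(0.220) = 960900 × 1.514 = 1.455×10^6 yr.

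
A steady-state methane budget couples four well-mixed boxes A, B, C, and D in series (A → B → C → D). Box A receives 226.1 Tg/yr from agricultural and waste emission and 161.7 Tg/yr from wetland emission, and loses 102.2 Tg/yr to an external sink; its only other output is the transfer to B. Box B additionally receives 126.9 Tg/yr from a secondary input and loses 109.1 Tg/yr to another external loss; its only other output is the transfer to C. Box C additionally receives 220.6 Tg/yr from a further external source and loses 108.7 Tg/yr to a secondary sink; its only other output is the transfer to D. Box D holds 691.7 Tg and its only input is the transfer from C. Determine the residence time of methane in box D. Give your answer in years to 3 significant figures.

Box A: F(A→B) = (226.1 + 161.7) − 102.2 = 285.60 Tg/yr.
Box B: F(B→C) = (285.60 + 126.9) − 109.1 = 303.40 Tg/yr.
Box C: F(C→D) = (303.40 + 220.6) − 108.7 = 415.30 Tg/yr.
Box D throughput = its input = 415.30 Tg/yr; τ = 691.7 / 415.30 = 1.666 yr.

1.67 yr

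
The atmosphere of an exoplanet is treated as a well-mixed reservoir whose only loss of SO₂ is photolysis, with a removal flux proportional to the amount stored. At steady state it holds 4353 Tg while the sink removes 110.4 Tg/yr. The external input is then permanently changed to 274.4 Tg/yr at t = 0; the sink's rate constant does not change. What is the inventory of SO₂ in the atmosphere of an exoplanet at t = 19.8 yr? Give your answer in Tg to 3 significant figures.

6910 Tg

The sink rate constant is k = F₀/M₀ = 110.4/4353 = 0.02536 yr⁻¹.
Solving dM/dt = F₁ − kM with M(0) = M₀ gives M(t) = F₁/k + (M₀ − F₁/k)·e^(−kt).
F₁/k = 274.4/0.02536 = 10819 Tg; kt = 0.02536 × 19.8 = 0.5022, e^(−kt) = 0.6052.
M(19.8) = 10819 + (4353 − 10819) × 0.6052 = 10819 − 3914 = 6905.8 Tg.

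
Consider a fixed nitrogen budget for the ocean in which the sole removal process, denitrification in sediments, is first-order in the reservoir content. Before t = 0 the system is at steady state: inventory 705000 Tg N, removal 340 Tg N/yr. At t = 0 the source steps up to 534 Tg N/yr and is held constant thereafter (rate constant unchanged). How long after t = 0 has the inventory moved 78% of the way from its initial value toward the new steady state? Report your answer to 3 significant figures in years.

τ = M₀/F₀ = 705000/340 = 2074 yr.
The remaining gap fraction is e^(−t/τ); 78% covered ⇒ e^(−t/τ) = 0.220.
t = −τ ln(0.220) = 2074 × 1.514 = 3140 yr.

3140 yr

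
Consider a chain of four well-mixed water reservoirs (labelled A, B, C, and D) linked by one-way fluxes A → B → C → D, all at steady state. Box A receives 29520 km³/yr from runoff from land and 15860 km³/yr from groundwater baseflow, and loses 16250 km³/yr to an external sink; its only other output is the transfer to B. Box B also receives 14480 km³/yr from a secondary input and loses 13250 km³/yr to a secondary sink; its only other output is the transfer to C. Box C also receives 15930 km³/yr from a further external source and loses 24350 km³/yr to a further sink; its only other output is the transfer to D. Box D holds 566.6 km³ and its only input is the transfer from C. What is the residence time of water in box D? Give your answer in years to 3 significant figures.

0.0258 yr

Box A: F(A→B) = (29520 + 15860) − 16250 = 29130 km³/yr.
Box B: F(B→C) = (29130 + 14480) − 13250 = 30360 km³/yr.
Box C: F(C→D) = (30360 + 15930) − 24350 = 21940 km³/yr.
Box D throughput = its input = 21940 km³/yr; τ = 566.6 / 21940 = 0.02582 yr.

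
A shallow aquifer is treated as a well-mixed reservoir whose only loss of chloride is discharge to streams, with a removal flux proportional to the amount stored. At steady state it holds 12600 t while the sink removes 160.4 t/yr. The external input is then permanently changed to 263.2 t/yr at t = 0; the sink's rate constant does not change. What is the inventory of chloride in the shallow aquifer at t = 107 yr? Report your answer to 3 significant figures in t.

τ = M₀/F₀ = 12600/160.4 = 78.55 yr; rate constant k = 1/τ.
New steady state M_∞ = F₁/k = F₁·τ = 263.2 × 78.55 = 20675 t.
M(t) = M_∞ + (M₀ − M_∞)·e^(−t/τ); t/τ = 107/78.55 = 1.362, so e^(−t/τ) = 0.2561.
M(t) = 20675 − 8075 × 0.2561 = 18607 t.

18600 t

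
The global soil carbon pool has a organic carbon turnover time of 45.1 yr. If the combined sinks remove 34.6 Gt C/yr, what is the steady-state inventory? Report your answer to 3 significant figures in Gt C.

1560 Gt C

τ = M/F ⇒ M = τ × F = 45.1 × 34.6 = 1560 Gt C.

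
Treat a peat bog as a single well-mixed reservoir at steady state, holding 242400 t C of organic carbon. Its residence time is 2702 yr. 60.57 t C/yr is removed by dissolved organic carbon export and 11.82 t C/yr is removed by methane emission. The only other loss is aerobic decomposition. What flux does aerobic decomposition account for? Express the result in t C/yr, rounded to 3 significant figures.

Total removal F = M/τ = 242400 / 2702 = 89.71 t C/yr.
Aerobic decomposition = F − (60.57 + 11.82) = 89.71 − 72.39 = 17.32 t C/yr.

17.3 t C/yr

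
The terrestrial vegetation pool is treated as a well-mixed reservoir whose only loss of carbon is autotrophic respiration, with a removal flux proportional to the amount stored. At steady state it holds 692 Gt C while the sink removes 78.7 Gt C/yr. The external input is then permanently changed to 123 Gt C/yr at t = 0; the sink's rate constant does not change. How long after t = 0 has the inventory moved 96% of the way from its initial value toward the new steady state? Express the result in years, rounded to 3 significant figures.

τ = M₀/F₀ = 692/78.7 = 8.793 yr.
The remaining gap fraction is e^(−t/τ); 96% covered ⇒ e^(−t/τ) = 0.0400.
t = −τ ln(0.0400) = 8.793 × 3.219 = 28.30 yr.

28.3 yr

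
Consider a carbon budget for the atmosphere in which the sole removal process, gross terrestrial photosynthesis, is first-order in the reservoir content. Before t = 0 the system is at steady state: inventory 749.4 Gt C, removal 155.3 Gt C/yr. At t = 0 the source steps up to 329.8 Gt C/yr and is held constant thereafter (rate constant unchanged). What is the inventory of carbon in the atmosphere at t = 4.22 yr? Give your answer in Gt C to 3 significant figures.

1240 Gt C

Residence time τ = M₀/F₀ = 4.825 yr. The eventual steady state is M_∞ = M₀·(F₁/F₀) = 749.4 × 329.8/155.3 = 1591.4 Gt C.
The anomaly ΔM(t) = M(t) − M_∞ decays as ΔM₀·e^(−t/τ) with ΔM₀ = 749.4 − 1591.4 = −842.0 Gt C.
At t = 4.22 yr, e^(−t/τ) = e^(−0.8745) = 0.4171, so ΔM = −351.2 Gt C and M = 1591.4 − 351.2 = 1240.3 Gt C.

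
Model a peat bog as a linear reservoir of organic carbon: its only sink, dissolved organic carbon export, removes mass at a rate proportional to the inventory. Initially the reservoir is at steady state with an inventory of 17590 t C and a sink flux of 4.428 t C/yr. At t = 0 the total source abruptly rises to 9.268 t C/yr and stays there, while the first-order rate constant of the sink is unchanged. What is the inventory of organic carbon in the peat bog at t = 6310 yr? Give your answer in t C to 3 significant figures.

32900 t C

The sink rate constant is k = F₀/M₀ = 4.428/17590 = 0.0002517 yr⁻¹.
Solving dM/dt = F₁ − kM with M(0) = M₀ gives M(t) = F₁/k + (M₀ − F₁/k)·e^(−kt).
F₁/k = 9.268/0.0002517 = 36817 t C; kt = 0.0002517 × 6310 = 1.588, e^(−kt) = 0.2042.
M(6310) = 36817 + (17590 − 36817) × 0.2042 = 36817 − 3927 = 32890 t C.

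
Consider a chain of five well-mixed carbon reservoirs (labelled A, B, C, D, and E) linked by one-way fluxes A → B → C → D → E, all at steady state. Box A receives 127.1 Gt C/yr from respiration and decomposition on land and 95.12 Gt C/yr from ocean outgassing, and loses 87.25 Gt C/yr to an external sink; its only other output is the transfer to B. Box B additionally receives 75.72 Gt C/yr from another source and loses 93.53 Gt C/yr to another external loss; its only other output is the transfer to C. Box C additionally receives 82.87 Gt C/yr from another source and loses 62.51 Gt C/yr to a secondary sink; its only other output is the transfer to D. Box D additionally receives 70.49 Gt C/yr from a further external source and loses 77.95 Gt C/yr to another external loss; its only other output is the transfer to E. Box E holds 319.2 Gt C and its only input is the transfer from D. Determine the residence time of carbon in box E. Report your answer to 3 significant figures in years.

2.45 yr

Box A: F(A→B) = (127.1 + 95.12) − 87.25 = 134.97 Gt C/yr.
Box B: F(B→C) = (134.97 + 75.72) − 93.53 = 117.16 Gt C/yr.
Box C: F(C→D) = (117.16 + 82.87) − 62.51 = 137.52 Gt C/yr.
Box D: F(D→E) = (137.52 + 70.49) − 77.95 = 130.06 Gt C/yr.
Box E throughput = its input = 130.06 Gt C/yr; τ = 319.2 / 130.06 = 2.454 yr.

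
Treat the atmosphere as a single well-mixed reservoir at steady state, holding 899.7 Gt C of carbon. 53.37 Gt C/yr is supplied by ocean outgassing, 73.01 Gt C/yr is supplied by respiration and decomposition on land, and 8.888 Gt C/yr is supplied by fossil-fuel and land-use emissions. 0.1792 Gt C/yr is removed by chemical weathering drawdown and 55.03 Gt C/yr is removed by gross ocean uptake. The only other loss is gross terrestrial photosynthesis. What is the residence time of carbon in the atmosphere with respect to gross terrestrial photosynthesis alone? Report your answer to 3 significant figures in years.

11.2 yr

At steady state ΣF_in = ΣF_out.
ΣF_in = 53.37 + 73.01 + 8.888 = 135.27 Gt C/yr.
Gross terrestrial photosynthesis flux = ΣF_in − (0.1792 + 55.03) = 135.27 − 55.21 = 80.06 Gt C/yr.
τ = M / F = 899.7 / 80.06 = 11.24 yr.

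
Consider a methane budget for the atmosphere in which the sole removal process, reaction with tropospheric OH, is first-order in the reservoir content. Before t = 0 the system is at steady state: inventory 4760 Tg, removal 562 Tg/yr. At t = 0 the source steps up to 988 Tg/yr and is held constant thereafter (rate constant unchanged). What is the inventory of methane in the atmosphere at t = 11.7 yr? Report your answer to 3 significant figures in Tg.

7460 Tg

The sink rate constant is k = F₀/M₀ = 562/4760 = 0.1181 yr⁻¹.
Solving dM/dt = F₁ − kM with M(0) = M₀ gives M(t) = F₁/k + (M₀ − F₁/k)·e^(−kt).
F₁/k = 988/0.1181 = 8368.1 Tg; kt = 0.1181 × 11.7 = 1.381, e^(−kt) = 0.2512.
M(11.7) = 8368.1 + (4760 − 8368.1) × 0.2512 = 8368.1 − 906.5 = 7461.6 Tg.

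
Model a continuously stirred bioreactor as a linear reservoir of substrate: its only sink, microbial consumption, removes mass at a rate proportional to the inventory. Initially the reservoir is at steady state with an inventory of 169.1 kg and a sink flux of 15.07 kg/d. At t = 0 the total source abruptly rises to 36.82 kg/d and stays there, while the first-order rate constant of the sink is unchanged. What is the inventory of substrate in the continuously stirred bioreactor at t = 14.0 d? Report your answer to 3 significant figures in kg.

343 kg

τ = M₀/F₀ = 169.1/15.07 = 11.22 d; rate constant k = 1/τ.
New steady state M_∞ = F₁/k = F₁·τ = 36.82 × 11.22 = 413.16 kg.
M(t) = M_∞ + (M₀ − M_∞)·e^(−t/τ); t/τ = 14.0/11.22 = 1.248, so e^(−t/τ) = 0.2872.
M(t) = 413.16 − 244.1 × 0.2872 = 343.07 kg.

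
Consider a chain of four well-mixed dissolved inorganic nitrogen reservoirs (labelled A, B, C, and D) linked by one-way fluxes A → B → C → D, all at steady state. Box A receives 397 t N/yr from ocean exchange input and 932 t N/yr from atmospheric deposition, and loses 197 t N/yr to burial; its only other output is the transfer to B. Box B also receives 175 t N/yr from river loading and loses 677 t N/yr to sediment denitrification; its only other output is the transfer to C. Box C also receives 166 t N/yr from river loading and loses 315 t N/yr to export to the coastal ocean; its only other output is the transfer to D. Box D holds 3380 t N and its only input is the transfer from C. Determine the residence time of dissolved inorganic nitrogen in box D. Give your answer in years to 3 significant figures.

Box A: F(A→B) = (397 + 932) − 197 = 1132.0 t N/yr.
Box B: F(B→C) = (1132.0 + 175) − 677 = 630.00 t N/yr.
Box C: F(C→D) = (630.00 + 166) − 315 = 481.00 t N/yr.
Box D throughput = its input = 481.00 t N/yr; τ = 3380 / 481.00 = 7.027 yr.

7.03 yr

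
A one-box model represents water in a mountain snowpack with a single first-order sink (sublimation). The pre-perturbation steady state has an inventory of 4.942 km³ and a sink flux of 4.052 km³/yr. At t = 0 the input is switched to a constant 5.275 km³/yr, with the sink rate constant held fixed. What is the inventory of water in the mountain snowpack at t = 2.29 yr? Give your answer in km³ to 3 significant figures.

6.21 km³

τ = M₀/F₀ = 4.942/4.052 = 1.220 yr; rate constant k = 1/τ.
New steady state M_∞ = F₁/k = F₁·τ = 5.275 × 1.220 = 6.4336 km³.
M(t) = M_∞ + (M₀ − M_∞)·e^(−t/τ); t/τ = 2.29/1.220 = 1.878, so e^(−t/τ) = 0.1530.
M(t) = 6.4336 − 1.492 × 0.1530 = 6.2055 km³.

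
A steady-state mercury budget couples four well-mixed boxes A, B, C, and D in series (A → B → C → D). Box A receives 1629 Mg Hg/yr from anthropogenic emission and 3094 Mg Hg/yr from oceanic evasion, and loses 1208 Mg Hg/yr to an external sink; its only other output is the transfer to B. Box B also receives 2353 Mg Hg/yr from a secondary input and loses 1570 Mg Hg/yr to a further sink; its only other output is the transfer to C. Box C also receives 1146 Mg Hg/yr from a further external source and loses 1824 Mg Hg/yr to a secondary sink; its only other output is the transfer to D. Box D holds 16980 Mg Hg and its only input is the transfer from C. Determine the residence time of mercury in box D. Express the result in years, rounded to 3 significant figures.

4.69 yr

Box A: F(A→B) = (1629 + 3094) − 1208 = 3515.0 Mg Hg/yr.
Box B: F(B→C) = (3515.0 + 2353) − 1570 = 4298.0 Mg Hg/yr.
Box C: F(C→D) = (4298.0 + 1146) − 1824 = 3620.0 Mg Hg/yr.
Box D throughput = its input = 3620.0 Mg Hg/yr; τ = 16980 / 3620.0 = 4.691 yr.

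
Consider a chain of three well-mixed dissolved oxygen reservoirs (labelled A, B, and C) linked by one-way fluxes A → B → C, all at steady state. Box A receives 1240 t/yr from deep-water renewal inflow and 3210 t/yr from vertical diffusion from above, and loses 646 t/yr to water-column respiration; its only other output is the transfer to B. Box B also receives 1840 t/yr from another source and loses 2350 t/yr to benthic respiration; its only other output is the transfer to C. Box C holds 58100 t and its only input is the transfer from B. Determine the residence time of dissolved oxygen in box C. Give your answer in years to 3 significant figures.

Box A: F(A→B) = (1240 + 3210) − 646 = 3804.0 t/yr.
Box B: F(B→C) = (3804.0 + 1840) − 2350 = 3294.0 t/yr.
Box C throughput = its input = 3294.0 t/yr; τ = 58100 / 3294.0 = 17.64 yr.

17.6 yr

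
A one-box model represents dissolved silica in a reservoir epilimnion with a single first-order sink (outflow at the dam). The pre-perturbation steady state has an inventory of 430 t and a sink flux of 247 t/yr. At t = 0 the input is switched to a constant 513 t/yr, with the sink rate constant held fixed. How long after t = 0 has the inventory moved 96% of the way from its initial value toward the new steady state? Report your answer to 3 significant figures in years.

5.60 yr

τ = M₀/F₀ = 430/247 = 1.741 yr.
The remaining gap fraction is e^(−t/τ); 96% covered ⇒ e^(−t/τ) = 0.0400.
t = −τ ln(0.0400) = 1.741 × 3.219 = 5.604 yr.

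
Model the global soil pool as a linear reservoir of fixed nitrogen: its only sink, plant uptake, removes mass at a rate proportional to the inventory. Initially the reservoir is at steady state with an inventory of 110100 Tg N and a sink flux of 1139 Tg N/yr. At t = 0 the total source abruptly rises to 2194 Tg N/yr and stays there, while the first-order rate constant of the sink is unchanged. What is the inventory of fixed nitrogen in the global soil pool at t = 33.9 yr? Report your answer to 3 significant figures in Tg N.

140000 Tg N

The sink rate constant is k = F₀/M₀ = 1139/110100 = 0.01035 yr⁻¹.
Solving dM/dt = F₁ − kM with M(0) = M₀ gives M(t) = F₁/k + (M₀ − F₁/k)·e^(−kt).
F₁/k = 2194/0.01035 = 212080 Tg N; kt = 0.01035 × 33.9 = 0.3507, e^(−kt) = 0.7042.
M(33.9) = 212080 + (110100 − 212080) × 0.7042 = 212080 − 71810 = 140270 Tg N.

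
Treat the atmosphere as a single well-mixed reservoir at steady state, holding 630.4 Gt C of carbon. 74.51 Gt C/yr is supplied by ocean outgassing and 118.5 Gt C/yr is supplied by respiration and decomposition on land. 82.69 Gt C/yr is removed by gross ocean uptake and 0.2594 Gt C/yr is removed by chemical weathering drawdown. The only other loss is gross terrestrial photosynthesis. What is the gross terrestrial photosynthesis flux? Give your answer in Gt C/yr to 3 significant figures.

110 Gt C/yr

At steady state ΣF_in = ΣF_out.
ΣF_in = 74.51 + 118.5 = 193.01 Gt C/yr.
Gross terrestrial photosynthesis flux = ΣF_in − (82.69 + 0.2594) = 193.01 − 82.95 = 110.1 Gt C/yr.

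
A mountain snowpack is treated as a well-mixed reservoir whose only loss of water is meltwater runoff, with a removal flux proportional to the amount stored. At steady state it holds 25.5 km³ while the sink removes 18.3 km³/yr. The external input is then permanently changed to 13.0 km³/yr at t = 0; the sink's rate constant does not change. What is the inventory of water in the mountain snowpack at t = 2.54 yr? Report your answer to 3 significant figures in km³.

19.3 km³

τ = M₀/F₀ = 25.5/18.3 = 1.393 yr; rate constant k = 1/τ.
New steady state M_∞ = F₁/k = F₁·τ = 13.0 × 1.393 = 18.115 km³.
M(t) = M_∞ + (M₀ − M_∞)·e^(−t/τ); t/τ = 2.54/1.393 = 1.823, so e^(−t/τ) = 0.1616.
M(t) = 18.115 + 7.385 × 0.1616 = 19.308 km³.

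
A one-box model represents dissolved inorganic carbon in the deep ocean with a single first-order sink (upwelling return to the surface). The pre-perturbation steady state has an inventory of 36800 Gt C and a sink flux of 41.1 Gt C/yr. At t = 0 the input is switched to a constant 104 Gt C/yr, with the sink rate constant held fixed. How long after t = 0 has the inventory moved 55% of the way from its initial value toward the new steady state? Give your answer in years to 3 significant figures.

715 yr

τ = M₀/F₀ = 36800/41.1 = 895.4 yr.
The remaining gap fraction is e^(−t/τ); 55% covered ⇒ e^(−t/τ) = 0.450.
t = −τ ln(0.450) = 895.4 × 0.7985 = 715.0 yr.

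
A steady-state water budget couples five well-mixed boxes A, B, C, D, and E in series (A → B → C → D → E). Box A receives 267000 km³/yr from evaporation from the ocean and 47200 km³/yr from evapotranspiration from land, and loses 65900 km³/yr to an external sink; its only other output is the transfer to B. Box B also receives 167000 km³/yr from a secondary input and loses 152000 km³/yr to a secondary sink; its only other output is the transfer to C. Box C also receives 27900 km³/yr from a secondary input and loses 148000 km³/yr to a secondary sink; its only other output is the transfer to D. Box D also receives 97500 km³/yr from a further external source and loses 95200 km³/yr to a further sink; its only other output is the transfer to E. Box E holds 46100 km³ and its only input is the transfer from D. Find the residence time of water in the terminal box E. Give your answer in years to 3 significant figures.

Box A: F(A→B) = (267000 + 47200) − 65900 = 248300 km³/yr.
Box B: F(B→C) = (248300 + 167000) − 152000 = 263300 km³/yr.
Box C: F(C→D) = (263300 + 27900) − 148000 = 143200 km³/yr.
Box D: F(D→E) = (143200 + 97500) − 95200 = 145500 km³/yr.
Box E throughput = its input = 145500 km³/yr; τ = 46100 / 145500 = 0.3168 yr.

0.317 yr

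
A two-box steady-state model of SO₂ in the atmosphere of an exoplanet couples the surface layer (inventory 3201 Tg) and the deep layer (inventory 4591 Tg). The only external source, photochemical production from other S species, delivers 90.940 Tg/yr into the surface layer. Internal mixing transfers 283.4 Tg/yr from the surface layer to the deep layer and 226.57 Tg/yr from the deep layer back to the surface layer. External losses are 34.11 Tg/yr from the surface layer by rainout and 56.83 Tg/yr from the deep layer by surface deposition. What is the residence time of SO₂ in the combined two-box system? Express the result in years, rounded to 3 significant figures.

85.7 yr

For the system as a whole, the A↔B exchange is internal and contributes nothing to the throughput; only the external sinks remove mass.
M_total = 3201 + 4591 = 7792.0 Tg.
ΣF_external_out = 34.11 + 56.83 = 90.940 Tg/yr.
τ = M_total / ΣF_ext = 7792.0 / 90.940 = 85.68 yr.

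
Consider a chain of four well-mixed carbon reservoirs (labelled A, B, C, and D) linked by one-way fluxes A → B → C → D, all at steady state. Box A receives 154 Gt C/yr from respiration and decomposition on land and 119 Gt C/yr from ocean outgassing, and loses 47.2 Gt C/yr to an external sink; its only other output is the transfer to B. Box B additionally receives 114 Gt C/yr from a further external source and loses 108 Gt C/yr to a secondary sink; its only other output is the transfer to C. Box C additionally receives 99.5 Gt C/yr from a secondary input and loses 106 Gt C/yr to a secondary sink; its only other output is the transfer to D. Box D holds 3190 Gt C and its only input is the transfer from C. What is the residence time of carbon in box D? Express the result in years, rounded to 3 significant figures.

Box A: F(A→B) = (154 + 119) − 47.2 = 225.80 Gt C/yr.
Box B: F(B→C) = (225.80 + 114) − 108 = 231.80 Gt C/yr.
Box C: F(C→D) = (231.80 + 99.5) − 106 = 225.30 Gt C/yr.
Box D throughput = its input = 225.30 Gt C/yr; τ = 3190 / 225.30 = 14.16 yr.

14.2 yr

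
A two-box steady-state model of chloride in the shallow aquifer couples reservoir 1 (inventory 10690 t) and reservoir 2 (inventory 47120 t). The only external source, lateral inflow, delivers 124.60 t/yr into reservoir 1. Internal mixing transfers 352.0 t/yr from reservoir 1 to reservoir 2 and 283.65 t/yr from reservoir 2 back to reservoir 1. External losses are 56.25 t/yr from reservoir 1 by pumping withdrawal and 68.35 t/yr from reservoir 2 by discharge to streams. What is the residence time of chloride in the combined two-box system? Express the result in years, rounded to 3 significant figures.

464 yr

For the system as a whole, the A↔B exchange is internal and contributes nothing to the throughput; only the external sinks remove mass.
M_total = 10690 + 47120 = 57810 t.
ΣF_external_out = 56.25 + 68.35 = 124.60 t/yr.
τ = M_total / ΣF_ext = 57810 / 124.60 = 464.0 yr.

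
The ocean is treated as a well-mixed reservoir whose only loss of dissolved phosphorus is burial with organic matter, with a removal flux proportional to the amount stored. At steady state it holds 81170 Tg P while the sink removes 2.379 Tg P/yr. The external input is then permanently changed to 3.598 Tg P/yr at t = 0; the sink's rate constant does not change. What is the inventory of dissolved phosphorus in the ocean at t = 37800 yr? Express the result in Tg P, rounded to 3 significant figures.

109000 Tg P

τ = M₀/F₀ = 81170/2.379 = 34120 yr; rate constant k = 1/τ.
New steady state M_∞ = F₁/k = F₁·τ = 3.598 × 34120 = 122760 Tg P.
M(t) = M_∞ + (M₀ − M_∞)·e^(−t/τ); t/τ = 37800/34120 = 1.108, so e^(−t/τ) = 0.3303.
M(t) = 122760 − 41590 × 0.3303 = 109030 Tg P.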